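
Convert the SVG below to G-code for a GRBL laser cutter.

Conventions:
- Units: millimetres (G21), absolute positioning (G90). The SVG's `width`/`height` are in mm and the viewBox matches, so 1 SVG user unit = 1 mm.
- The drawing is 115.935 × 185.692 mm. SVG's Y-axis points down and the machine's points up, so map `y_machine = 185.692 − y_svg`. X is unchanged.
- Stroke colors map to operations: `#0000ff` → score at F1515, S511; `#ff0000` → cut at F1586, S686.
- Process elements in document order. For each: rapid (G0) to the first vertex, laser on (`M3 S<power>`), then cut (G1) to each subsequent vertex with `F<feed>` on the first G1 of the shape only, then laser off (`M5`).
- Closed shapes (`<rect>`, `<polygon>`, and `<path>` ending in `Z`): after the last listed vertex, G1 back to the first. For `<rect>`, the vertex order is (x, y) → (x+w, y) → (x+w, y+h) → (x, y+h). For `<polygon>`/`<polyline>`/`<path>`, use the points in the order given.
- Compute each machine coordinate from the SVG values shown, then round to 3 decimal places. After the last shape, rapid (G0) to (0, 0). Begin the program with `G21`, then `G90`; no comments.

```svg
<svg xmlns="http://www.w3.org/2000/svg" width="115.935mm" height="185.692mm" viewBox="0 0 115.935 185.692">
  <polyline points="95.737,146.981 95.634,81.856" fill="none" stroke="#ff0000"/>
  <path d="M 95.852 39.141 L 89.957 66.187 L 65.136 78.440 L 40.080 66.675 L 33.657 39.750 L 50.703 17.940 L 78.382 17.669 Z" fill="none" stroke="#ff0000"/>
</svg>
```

G21
G90
G0 X95.737 Y38.711
M3 S686
G1 X95.634 Y103.836 F1586
M5
G0 X95.852 Y146.551
M3 S686
G1 X89.957 Y119.505 F1586
G1 X65.136 Y107.252
G1 X40.080 Y119.017
G1 X33.657 Y145.942
G1 X50.703 Y167.752
G1 X78.382 Y168.023
G1 X95.852 Y146.551
M5
G0 X0.000 Y0.000

viewBox `0 0 115.935 185.692` with mm width/height → 1 unit = 1 mm. Flip: y_m = 185.692 − y_svg.

**Shape 1** — `<polyline>` line segment, stroke `#ff0000` → cut (S686, F1586). Machine vertices: (95.737,38.711) → (95.634,103.836). Open path.

**Shape 2** — `<path>` regular polygon, stroke `#ff0000` → cut (S686, F1586). Machine vertices: (95.852,146.551) → (89.957,119.505) → (65.136,107.252) → (40.080,119.017) → (33.657,145.942) → (50.703,167.752) → (78.382,168.023) → (95.852,146.551). Closed: final G1 returns to the first vertex.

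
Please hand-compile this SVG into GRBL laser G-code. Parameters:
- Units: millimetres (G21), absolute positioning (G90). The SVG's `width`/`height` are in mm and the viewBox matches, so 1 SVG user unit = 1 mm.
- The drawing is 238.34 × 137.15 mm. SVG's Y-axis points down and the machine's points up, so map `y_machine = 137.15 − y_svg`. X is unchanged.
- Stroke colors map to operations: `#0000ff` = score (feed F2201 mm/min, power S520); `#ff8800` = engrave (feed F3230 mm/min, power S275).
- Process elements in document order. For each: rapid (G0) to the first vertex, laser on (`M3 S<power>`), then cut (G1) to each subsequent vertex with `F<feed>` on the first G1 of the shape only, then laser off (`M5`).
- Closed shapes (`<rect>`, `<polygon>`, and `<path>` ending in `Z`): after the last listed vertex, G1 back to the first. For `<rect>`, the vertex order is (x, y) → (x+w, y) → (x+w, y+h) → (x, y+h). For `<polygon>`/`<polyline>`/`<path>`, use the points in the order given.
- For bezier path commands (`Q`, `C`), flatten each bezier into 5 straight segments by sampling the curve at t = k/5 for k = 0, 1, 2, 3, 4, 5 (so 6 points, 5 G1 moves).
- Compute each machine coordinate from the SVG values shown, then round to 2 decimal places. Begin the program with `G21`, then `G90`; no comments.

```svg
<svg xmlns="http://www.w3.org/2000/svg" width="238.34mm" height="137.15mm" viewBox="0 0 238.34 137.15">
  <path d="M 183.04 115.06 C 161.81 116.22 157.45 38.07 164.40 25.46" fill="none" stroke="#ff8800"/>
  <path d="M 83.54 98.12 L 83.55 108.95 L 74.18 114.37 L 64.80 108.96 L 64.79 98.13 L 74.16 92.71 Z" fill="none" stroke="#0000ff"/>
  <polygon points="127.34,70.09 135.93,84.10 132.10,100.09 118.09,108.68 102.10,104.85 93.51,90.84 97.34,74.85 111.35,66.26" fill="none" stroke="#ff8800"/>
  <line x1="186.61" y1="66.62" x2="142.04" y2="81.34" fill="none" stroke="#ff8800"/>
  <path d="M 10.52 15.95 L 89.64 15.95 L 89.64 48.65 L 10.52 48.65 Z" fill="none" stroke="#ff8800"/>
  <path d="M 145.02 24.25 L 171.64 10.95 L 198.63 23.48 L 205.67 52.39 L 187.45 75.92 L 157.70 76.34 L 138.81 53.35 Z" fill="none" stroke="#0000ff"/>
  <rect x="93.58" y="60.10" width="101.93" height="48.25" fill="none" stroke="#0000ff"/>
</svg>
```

G21
G90
G0 X183.04 Y22.09
M3 S275
G1 X172.28 Y29.75 F3230
G1 X165.31 Y49.50
G1 X161.84 Y74.37
G1 X161.63 Y97.42
G1 X164.40 Y111.69
M5
G0 X83.54 Y39.03
M3 S520
G1 X83.55 Y28.20 F2201
G1 X74.18 Y22.78
G1 X64.80 Y28.19
G1 X64.79 Y39.02
G1 X74.16 Y44.44
G1 X83.54 Y39.03
M5
G0 X127.34 Y67.06
M3 S275
G1 X135.93 Y53.05 F3230
G1 X132.10 Y37.06
G1 X118.09 Y28.47
G1 X102.10 Y32.30
G1 X93.51 Y46.31
G1 X97.34 Y62.30
G1 X111.35 Y70.89
G1 X127.34 Y67.06
M5
G0 X186.61 Y70.53
M3 S275
G1 X142.04 Y55.81 F3230
M5
G0 X10.52 Y121.20
M3 S275
G1 X89.64 Y121.20 F3230
G1 X89.64 Y88.50
G1 X10.52 Y88.50
G1 X10.52 Y121.20
M5
G0 X145.02 Y112.90
M3 S520
G1 X171.64 Y126.20 F2201
G1 X198.63 Y113.67
G1 X205.67 Y84.76
G1 X187.45 Y61.23
G1 X157.70 Y60.81
G1 X138.81 Y83.80
G1 X145.02 Y112.90
M5
G0 X93.58 Y77.05
M3 S520
G1 X195.51 Y77.05 F2201
G1 X195.51 Y28.80
G1 X93.58 Y28.80
G1 X93.58 Y77.05
M5

viewBox `0 0 238.34 137.15` with mm width/height → 1 unit = 1 mm. Flip: y_m = 137.15 − y_svg.

**Shape 1** — `<path>` cubic bezier, stroke `#ff8800` → engrave (S275, F3230). Control points (SVG): P0=(183.04,115.06), P1=(161.81,116.22), P2=(157.45,38.07), P3=(164.40,25.46); sampled at t=k/5. Machine vertices: (183.04,22.09) → (172.28,29.75) → (165.31,49.50) → (161.84,74.37) → (161.63,97.42) → (164.40,111.69). Open path.

**Shape 2** — `<path>` regular polygon, stroke `#0000ff` → score (S520, F2201). Machine vertices: (83.54,39.03) → (83.55,28.20) → (74.18,22.78) → (64.80,28.19) → (64.79,39.02) → (74.16,44.44) → (83.54,39.03). Closed: final G1 returns to the first vertex.

**Shape 3** — `<polygon>` regular polygon, stroke `#ff8800` → engrave (S275, F3230). Machine vertices: (127.34,67.06) → (135.93,53.05) → (132.10,37.06) → (118.09,28.47) → (102.10,32.30) → (93.51,46.31) → (97.34,62.30) → (111.35,70.89) → (127.34,67.06). Closed: final G1 returns to the first vertex.

**Shape 4** — `<line>` line segment, stroke `#ff8800` → engrave (S275, F3230). Machine vertices: (186.61,70.53) → (142.04,55.81). Open path.

**Shape 5** — `<path>` rectangle, stroke `#ff8800` → engrave (S275, F3230). Machine vertices: (10.52,121.20) → (89.64,121.20) → (89.64,88.50) → (10.52,88.50) → (10.52,121.20). Closed: final G1 returns to the first vertex.

**Shape 6** — `<path>` regular polygon, stroke `#0000ff` → score (S520, F2201). Machine vertices: (145.02,112.90) → (171.64,126.20) → (198.63,113.67) → (205.67,84.76) → (187.45,61.23) → (157.70,60.81) → (138.81,83.80) → (145.02,112.90). Closed: final G1 returns to the first vertex.

**Shape 7** — `<rect>` rectangle, stroke `#0000ff` → score (S520, F2201). Machine vertices: (93.58,77.05) → (195.51,77.05) → (195.51,28.80) → (93.58,28.80) → (93.58,77.05). Closed: final G1 returns to the first vertex.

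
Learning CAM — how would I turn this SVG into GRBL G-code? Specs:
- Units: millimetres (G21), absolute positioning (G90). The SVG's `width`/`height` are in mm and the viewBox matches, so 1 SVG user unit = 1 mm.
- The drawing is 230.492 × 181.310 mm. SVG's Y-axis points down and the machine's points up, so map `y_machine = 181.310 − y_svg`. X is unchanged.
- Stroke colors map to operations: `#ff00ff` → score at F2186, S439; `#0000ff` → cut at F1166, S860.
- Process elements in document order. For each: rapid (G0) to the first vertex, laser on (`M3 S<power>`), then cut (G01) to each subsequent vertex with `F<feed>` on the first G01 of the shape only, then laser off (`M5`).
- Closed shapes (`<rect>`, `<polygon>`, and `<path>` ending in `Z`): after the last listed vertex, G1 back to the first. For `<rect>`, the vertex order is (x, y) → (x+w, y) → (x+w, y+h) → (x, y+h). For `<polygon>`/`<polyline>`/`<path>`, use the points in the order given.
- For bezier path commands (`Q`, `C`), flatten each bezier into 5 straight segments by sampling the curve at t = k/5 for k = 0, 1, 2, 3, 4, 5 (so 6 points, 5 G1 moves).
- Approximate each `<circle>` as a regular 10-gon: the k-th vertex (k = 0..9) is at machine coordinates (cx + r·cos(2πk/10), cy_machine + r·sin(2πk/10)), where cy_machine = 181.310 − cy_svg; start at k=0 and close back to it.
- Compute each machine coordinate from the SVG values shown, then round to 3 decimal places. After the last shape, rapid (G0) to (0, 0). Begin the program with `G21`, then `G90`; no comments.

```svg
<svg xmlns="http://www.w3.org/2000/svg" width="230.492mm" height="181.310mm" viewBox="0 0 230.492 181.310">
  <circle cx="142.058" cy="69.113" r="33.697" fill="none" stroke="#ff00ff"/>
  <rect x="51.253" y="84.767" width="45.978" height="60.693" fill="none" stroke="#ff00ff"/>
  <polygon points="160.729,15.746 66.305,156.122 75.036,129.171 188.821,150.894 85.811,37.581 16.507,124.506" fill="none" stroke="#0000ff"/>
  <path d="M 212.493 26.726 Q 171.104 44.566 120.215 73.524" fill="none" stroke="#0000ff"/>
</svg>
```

viewBox `0 0 230.492 181.310` with mm width/height → 1 unit = 1 mm. Flip: y_m = 181.310 − y_svg.

**Shape 1** — `<circle>` circle, stroke `#ff00ff` → score (S439, F2186). Machine vertices: (175.755,112.197) → (169.319,132.004) → (152.471,144.245) → (131.645,144.245) → (114.797,132.004) → (108.361,112.197) → (114.797,92.390) → (131.645,80.149) → (152.471,80.149) → (169.319,92.390) → (175.755,112.197). Closed: final G1 returns to the first vertex.

**Shape 2** — `<rect>` rectangle, stroke `#ff00ff` → score (S439, F2186). Machine vertices: (51.253,96.543) → (97.231,96.543) → (97.231,35.850) → (51.253,35.850) → (51.253,96.543). Closed: final G1 returns to the first vertex.

**Shape 3** — `<polygon>` closed polygon, stroke `#0000ff` → cut (S860, F1166). Machine vertices: (160.729,165.564) → (66.305,25.188) → (75.036,52.139) → (188.821,30.416) → (85.811,143.729) → (16.507,56.804) → (160.729,165.564). Closed: final G1 returns to the first vertex.

**Shape 4** — `<path>` quadratic bezier, stroke `#0000ff` → cut (S860, F1166). Control points (SVG): P0=(212.493,26.726), P1=(171.104,44.566), P2=(120.215,73.524); sampled at t=k/5. Machine vertices: (212.493,154.584) → (195.557,147.003) → (177.862,138.533) → (159.406,129.174) → (140.191,118.924) → (120.215,107.786). Open path.

G21
G90
G0 X175.755 Y112.197
M3 S439
G01 X169.319 Y132.004 F2186
G01 X152.471 Y144.245
G01 X131.645 Y144.245
G01 X114.797 Y132.004
G01 X108.361 Y112.197
G01 X114.797 Y92.390
G01 X131.645 Y80.149
G01 X152.471 Y80.149
G01 X169.319 Y92.390
G01 X175.755 Y112.197
M5
G0 X51.253 Y96.543
M3 S439
G01 X97.231 Y96.543 F2186
G01 X97.231 Y35.850
G01 X51.253 Y35.850
G01 X51.253 Y96.543
M5
G0 X160.729 Y165.564
M3 S860
G01 X66.305 Y25.188 F1166
G01 X75.036 Y52.139
G01 X188.821 Y30.416
G01 X85.811 Y143.729
G01 X16.507 Y56.804
G01 X160.729 Y165.564
M5
G0 X212.493 Y154.584
M3 S860
G01 X195.557 Y147.003 F1166
G01 X177.862 Y138.533
G01 X159.406 Y129.174
G01 X140.191 Y118.924
G01 X120.215 Y107.786
M5
G0 X0.000 Y0.000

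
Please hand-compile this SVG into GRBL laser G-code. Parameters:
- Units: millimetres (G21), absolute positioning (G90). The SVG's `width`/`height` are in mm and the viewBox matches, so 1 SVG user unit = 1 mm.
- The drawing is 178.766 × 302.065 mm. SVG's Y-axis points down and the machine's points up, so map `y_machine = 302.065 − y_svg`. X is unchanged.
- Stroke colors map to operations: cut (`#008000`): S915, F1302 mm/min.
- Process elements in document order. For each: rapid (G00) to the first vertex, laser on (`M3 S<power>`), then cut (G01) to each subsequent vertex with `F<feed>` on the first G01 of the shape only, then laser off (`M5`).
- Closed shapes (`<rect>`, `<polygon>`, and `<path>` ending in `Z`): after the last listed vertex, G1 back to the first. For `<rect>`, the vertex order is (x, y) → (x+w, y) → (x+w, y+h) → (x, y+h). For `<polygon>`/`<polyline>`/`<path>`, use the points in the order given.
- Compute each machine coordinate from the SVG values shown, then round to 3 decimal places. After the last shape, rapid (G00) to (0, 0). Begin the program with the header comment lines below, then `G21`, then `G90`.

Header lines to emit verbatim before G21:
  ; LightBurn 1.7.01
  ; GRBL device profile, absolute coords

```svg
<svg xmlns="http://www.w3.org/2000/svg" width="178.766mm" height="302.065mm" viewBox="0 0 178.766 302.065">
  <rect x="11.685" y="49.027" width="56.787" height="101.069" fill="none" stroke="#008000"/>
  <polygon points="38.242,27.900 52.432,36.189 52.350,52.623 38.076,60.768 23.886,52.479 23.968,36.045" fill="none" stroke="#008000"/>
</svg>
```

; LightBurn 1.7.01
; GRBL device profile, absolute coords
G21
G90
G00 X11.685 Y253.038
M3 S915
G01 X68.472 Y253.038 F1302
G01 X68.472 Y151.969
G01 X11.685 Y151.969
G01 X11.685 Y253.038
M5
G00 X38.242 Y274.165
M3 S915
G01 X52.432 Y265.876 F1302
G01 X52.350 Y249.442
G01 X38.076 Y241.297
G01 X23.886 Y249.586
G01 X23.968 Y266.020
G01 X38.242 Y274.165
M5
G00 X0.000 Y0.000

1 u = 1 mm; y_m = 302.065 − y.

[1] `<rect>` rectangle, #008000→cut S915 F1302: (11.685,253.038) → (68.472,253.038) → (68.472,151.969) → (11.685,151.969) → (11.685,253.038) (closed)

[2] `<polygon>` regular polygon, #008000→cut S915 F1302: (38.242,274.165) → (52.432,265.876) → (52.350,249.442) → (38.076,241.297) → (23.886,249.586) → (23.968,266.020) → (38.242,274.165) (closed)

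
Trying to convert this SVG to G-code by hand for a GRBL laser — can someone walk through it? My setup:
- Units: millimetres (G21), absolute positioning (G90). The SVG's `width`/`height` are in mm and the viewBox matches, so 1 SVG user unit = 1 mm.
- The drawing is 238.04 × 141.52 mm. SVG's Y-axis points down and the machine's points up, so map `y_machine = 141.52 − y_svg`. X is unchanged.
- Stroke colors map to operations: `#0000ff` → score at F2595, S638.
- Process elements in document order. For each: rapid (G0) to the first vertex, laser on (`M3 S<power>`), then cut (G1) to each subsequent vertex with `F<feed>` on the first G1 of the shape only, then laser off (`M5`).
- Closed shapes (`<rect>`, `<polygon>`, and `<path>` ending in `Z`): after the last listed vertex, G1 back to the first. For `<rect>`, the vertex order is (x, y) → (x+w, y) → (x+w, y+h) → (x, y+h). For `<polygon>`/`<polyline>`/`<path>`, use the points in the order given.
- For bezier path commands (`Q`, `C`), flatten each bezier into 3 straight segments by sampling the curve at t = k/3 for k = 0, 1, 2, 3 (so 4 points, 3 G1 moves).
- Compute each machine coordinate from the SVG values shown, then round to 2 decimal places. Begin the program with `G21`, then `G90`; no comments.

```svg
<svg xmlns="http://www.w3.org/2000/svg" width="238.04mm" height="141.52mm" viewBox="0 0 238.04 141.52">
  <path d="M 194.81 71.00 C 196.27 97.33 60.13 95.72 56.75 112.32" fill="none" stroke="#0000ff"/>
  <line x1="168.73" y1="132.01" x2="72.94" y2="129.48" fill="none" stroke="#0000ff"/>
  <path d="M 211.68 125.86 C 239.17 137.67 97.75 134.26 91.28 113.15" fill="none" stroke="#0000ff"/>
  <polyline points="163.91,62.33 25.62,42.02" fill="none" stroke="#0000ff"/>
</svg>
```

Since the viewBox matches the mm dimensions, user units are millimetres directly. The only transform is the Y-flip y_m = 141.52 − y_svg.

Shape 1 is a cubic bezier drawn with `<path>`. Its stroke #0000ff means score at S638, F2595. After flipping Y the toolpath is (194.81,70.52) → (160.42,51.79) → (94.37,41.44) → (56.75,29.20).

Shape 2 is a line segment drawn with `<line>`. Its stroke #0000ff means score at S638, F2595. After flipping Y the toolpath is (168.73,9.51) → (72.94,12.04).

Shape 3 is a cubic bezier drawn with `<path>`. Its stroke #0000ff means score at S638, F2595. After flipping Y the toolpath is (211.68,15.66) → (194.12,9.02) → (131.48,13.07) → (91.28,28.37).

Shape 4 is a line segment drawn with `<polyline>`. Its stroke #0000ff means score at S638, F2595. After flipping Y the toolpath is (163.91,79.19) → (25.62,99.50).

G21
G90
G0 X194.81 Y70.52
M3 S638
G1 X160.42 Y51.79 F2595
G1 X94.37 Y41.44
G1 X56.75 Y29.20
M5
G0 X168.73 Y9.51
M3 S638
G1 X72.94 Y12.04 F2595
M5
G0 X211.68 Y15.66
M3 S638
G1 X194.12 Y9.02 F2595
G1 X131.48 Y13.07
G1 X91.28 Y28.37
M5
G0 X163.91 Y79.19
M3 S638
G1 X25.62 Y99.50 F2595
M5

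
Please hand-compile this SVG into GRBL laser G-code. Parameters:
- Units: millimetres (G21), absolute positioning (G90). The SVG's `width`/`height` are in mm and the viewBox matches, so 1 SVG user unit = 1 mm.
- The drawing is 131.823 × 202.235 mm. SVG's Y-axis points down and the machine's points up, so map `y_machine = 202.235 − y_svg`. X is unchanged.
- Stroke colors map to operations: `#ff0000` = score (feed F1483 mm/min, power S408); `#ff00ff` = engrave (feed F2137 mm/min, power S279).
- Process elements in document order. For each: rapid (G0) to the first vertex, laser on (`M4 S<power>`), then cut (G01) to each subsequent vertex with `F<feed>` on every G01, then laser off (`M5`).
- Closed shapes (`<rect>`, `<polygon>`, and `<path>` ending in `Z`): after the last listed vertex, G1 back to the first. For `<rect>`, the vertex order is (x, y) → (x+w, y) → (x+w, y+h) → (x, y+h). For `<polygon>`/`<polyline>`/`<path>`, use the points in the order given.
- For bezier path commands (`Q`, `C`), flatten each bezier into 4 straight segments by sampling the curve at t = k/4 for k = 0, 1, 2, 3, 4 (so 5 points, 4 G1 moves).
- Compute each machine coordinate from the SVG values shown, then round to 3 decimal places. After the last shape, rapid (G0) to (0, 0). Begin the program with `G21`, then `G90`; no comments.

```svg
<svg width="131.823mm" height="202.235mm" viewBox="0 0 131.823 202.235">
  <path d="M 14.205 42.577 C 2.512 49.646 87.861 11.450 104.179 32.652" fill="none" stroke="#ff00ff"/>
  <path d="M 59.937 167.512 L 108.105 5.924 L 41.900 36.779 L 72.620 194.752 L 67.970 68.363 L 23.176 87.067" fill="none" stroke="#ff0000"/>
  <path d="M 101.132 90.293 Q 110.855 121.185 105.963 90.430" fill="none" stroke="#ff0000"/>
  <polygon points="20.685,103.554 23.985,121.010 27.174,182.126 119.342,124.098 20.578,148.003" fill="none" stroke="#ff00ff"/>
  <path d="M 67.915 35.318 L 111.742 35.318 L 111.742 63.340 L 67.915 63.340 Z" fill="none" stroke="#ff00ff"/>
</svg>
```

1 u = 1 mm; y_m = 202.235 − y.

[1] `<path>` cubic bezier, #ff00ff→engrave S279 F2137: (14.205,159.658) → (21.036,161.208) → (48.688,169.920) → (81.592,175.983) → (104.179,169.583)

[2] `<path>` open polyline, #ff0000→score S408 F1483: (59.937,34.723) → (108.105,196.311) → (41.900,165.456) → (72.620,7.483) → (67.970,133.872) → (23.176,115.168)

[3] `<path>` quadratic bezier, #ff0000→score S408 F1483: (101.132,111.942) → (105.080,100.349) → (107.201,96.462) → (107.496,100.280) → (105.963,111.805)

[4] `<polygon>` closed polygon, #ff00ff→engrave S279 F2137: (20.685,98.681) → (23.985,81.225) → (27.174,20.109) → (119.342,78.137) → (20.578,54.232) → (20.685,98.681) (closed)

[5] `<path>` rectangle, #ff00ff→engrave S279 F2137: (67.915,166.917) → (111.742,166.917) → (111.742,138.895) → (67.915,138.895) → (67.915,166.917) (closed)

G21
G90
G0 X14.205 Y159.658
M4 S279
G01 X21.036 Y161.208 F2137
G01 X48.688 Y169.920 F2137
G01 X81.592 Y175.983 F2137
G01 X104.179 Y169.583 F2137
M5
G0 X59.937 Y34.723
M4 S408
G01 X108.105 Y196.311 F1483
G01 X41.900 Y165.456 F1483
G01 X72.620 Y7.483 F1483
G01 X67.970 Y133.872 F1483
G01 X23.176 Y115.168 F1483
M5
G0 X101.132 Y111.942
M4 S408
G01 X105.080 Y100.349 F1483
G01 X107.201 Y96.462 F1483
G01 X107.496 Y100.280 F1483
G01 X105.963 Y111.805 F1483
M5
G0 X20.685 Y98.681
M4 S279
G01 X23.985 Y81.225 F2137
G01 X27.174 Y20.109 F2137
G01 X119.342 Y78.137 F2137
G01 X20.578 Y54.232 F2137
G01 X20.685 Y98.681 F2137
M5
G0 X67.915 Y166.917
M4 S279
G01 X111.742 Y166.917 F2137
G01 X111.742 Y138.895 F2137
G01 X67.915 Y138.895 F2137
G01 X67.915 Y166.917 F2137
M5
G0 X0.000 Y0.000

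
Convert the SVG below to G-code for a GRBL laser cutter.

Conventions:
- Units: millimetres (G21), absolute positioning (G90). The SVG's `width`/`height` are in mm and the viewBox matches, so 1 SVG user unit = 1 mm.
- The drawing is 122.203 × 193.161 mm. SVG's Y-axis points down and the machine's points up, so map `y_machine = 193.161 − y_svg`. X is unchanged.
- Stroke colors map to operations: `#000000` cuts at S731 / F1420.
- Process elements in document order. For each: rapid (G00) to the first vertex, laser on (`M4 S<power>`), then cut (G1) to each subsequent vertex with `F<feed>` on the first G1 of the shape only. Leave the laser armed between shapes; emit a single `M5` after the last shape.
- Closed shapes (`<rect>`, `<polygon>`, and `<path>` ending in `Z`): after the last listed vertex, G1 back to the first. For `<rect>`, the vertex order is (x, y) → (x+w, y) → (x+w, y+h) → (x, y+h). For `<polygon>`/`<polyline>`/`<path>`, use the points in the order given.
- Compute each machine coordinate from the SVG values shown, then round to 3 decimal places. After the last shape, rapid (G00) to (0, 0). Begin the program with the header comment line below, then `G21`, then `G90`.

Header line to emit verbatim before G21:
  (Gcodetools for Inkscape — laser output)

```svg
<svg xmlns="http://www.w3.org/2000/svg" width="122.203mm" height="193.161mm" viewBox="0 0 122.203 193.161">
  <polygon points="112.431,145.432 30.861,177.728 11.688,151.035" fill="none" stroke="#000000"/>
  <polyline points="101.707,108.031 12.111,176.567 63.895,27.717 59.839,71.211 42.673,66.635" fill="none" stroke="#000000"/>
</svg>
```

Since the viewBox matches the mm dimensions, user units are millimetres directly. The only transform is the Y-flip y_m = 193.161 − y_svg.

Shape 1 is a closed polygon drawn with `<polygon>`. Its stroke #000000 means cut at S731, F1420. After flipping Y the toolpath is (112.431,47.729) → (30.861,15.433) → (11.688,42.126) → (112.431,47.729), returning to the start.

Shape 2 is a open polyline drawn with `<polyline>`. Its stroke #000000 means cut at S731, F1420. After flipping Y the toolpath is (101.707,85.130) → (12.111,16.594) → (63.895,165.444) → (59.839,121.950) → (42.673,126.526).

(Gcodetools for Inkscape — laser output)
G21
G90
G00 X112.431 Y47.729
M4 S731
G1 X30.861 Y15.433 F1420
G1 X11.688 Y42.126
G1 X112.431 Y47.729
G00 X101.707 Y85.130
M4 S731
G1 X12.111 Y16.594 F1420
G1 X63.895 Y165.444
G1 X59.839 Y121.950
G1 X42.673 Y126.526
M5
G00 X0.000 Y0.000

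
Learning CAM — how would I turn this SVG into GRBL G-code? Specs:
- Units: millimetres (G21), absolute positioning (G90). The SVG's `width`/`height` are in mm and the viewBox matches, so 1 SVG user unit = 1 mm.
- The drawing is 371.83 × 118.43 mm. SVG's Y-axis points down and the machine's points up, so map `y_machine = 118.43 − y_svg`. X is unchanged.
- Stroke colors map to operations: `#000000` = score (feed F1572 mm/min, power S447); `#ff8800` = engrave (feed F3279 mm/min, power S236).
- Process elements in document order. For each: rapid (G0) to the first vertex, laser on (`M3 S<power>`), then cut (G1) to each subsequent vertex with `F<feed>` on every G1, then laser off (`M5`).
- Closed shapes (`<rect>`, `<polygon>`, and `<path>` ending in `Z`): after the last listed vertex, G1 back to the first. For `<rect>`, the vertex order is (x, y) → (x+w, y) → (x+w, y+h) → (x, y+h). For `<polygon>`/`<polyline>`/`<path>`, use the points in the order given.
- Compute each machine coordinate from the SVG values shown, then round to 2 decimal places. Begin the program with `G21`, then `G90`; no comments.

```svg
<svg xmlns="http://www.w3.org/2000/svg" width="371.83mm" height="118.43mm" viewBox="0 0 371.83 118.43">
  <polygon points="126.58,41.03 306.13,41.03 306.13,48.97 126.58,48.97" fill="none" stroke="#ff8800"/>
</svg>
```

G21
G90
G0 X126.58 Y77.40
M3 S236
G1 X306.13 Y77.40 F3279
G1 X306.13 Y69.46 F3279
G1 X126.58 Y69.46 F3279
G1 X126.58 Y77.40 F3279
M5

Since the viewBox matches the mm dimensions, user units are millimetres directly. The only transform is the Y-flip y_m = 118.43 − y_svg.

Shape 1 is a rectangle drawn with `<polygon>`. Its stroke #ff8800 means engrave at S236, F3279. After flipping Y the toolpath is (126.58,77.40) → (306.13,77.40) → (306.13,69.46) → (126.58,69.46) → (126.58,77.40), returning to the start.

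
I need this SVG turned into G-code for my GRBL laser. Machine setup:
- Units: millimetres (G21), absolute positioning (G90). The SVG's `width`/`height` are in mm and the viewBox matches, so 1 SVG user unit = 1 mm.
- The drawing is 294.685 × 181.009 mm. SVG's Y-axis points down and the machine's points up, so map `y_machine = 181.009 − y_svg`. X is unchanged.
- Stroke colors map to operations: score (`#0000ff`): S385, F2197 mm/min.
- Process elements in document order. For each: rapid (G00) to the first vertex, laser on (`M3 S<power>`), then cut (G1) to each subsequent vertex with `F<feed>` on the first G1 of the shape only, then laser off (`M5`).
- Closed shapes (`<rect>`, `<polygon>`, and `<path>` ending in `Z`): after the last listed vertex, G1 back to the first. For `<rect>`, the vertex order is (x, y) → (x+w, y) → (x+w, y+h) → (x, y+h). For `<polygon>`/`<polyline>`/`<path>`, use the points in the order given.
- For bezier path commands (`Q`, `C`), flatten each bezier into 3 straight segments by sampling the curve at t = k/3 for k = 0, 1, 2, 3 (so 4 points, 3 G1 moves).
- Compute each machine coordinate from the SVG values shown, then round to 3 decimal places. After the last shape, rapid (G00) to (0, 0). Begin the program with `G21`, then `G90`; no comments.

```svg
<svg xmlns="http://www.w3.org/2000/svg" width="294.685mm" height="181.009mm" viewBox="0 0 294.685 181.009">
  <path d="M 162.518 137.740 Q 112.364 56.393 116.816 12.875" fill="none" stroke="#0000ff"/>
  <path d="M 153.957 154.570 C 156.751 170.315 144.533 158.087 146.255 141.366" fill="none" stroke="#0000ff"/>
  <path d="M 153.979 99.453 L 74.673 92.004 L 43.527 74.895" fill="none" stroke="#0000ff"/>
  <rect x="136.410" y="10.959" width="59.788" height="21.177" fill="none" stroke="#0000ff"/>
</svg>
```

1 u = 1 mm; y_m = 181.009 − y.

[1] `<path>` quadratic bezier, #0000ff→score S385 F2197: (162.518,43.269) → (135.149,93.297) → (119.915,134.919) → (116.816,168.134)

[2] `<path>` cubic bezier, #0000ff→score S385 F2197: (153.957,26.439) → (152.819,19.149) → (148.107,25.289) → (146.255,39.643)

[3] `<path>` open polyline, #0000ff→score S385 F2197: (153.979,81.556) → (74.673,89.005) → (43.527,106.114)

[4] `<rect>` rectangle, #0000ff→score S385 F2197: (136.410,170.050) → (196.198,170.050) → (196.198,148.873) → (136.410,148.873) → (136.410,170.050) (closed)

G21
G90
G00 X162.518 Y43.269
M3 S385
G1 X135.149 Y93.297 F2197
G1 X119.915 Y134.919
G1 X116.816 Y168.134
M5
G00 X153.957 Y26.439
M3 S385
G1 X152.819 Y19.149 F2197
G1 X148.107 Y25.289
G1 X146.255 Y39.643
M5
G00 X153.979 Y81.556
M3 S385
G1 X74.673 Y89.005 F2197
G1 X43.527 Y106.114
M5
G00 X136.410 Y170.050
M3 S385
G1 X196.198 Y170.050 F2197
G1 X196.198 Y148.873
G1 X136.410 Y148.873
G1 X136.410 Y170.050
M5
G00 X0.000 Y0.000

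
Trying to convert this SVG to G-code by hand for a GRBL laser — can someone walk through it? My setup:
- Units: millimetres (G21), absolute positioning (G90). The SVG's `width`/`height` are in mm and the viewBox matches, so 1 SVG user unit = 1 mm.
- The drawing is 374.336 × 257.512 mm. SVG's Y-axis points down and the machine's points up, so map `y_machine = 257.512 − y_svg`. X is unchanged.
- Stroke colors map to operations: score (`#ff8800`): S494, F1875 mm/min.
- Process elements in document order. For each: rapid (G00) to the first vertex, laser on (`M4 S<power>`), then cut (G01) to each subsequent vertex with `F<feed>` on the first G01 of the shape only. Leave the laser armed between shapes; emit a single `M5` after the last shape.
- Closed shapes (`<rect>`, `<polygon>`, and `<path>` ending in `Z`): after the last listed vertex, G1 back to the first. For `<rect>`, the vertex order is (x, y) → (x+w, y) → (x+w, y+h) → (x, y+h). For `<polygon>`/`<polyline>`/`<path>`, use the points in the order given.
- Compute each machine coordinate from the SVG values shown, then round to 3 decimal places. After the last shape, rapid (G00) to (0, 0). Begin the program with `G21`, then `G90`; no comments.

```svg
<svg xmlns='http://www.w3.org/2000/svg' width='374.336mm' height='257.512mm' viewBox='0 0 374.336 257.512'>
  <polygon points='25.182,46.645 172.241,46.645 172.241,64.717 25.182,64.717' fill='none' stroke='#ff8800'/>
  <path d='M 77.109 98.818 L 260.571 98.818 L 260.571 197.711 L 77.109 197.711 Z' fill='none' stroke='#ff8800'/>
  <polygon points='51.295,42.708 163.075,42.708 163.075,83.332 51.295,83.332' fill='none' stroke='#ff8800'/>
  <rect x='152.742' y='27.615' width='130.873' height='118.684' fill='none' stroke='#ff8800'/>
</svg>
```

Since the viewBox matches the mm dimensions, user units are millimetres directly. The only transform is the Y-flip y_m = 257.512 − y_svg.

Shape 1 is a rectangle drawn with `<polygon>`. Its stroke #ff8800 means score at S494, F1875. After flipping Y the toolpath is (25.182,210.867) → (172.241,210.867) → (172.241,192.795) → (25.182,192.795) → (25.182,210.867), returning to the start.

Shape 2 is a rectangle drawn with `<path>`. Its stroke #ff8800 means score at S494, F1875. After flipping Y the toolpath is (77.109,158.694) → (260.571,158.694) → (260.571,59.801) → (77.109,59.801) → (77.109,158.694), returning to the start.

Shape 3 is a rectangle drawn with `<polygon>`. Its stroke #ff8800 means score at S494, F1875. After flipping Y the toolpath is (51.295,214.804) → (163.075,214.804) → (163.075,174.180) → (51.295,174.180) → (51.295,214.804), returning to the start.

Shape 4 is a rectangle drawn with `<rect>`. Its stroke #ff8800 means score at S494, F1875. After flipping Y the toolpath is (152.742,229.897) → (283.615,229.897) → (283.615,111.213) → (152.742,111.213) → (152.742,229.897), returning to the start.

G21
G90
G00 X25.182 Y210.867
M4 S494
G01 X172.241 Y210.867 F1875
G01 X172.241 Y192.795
G01 X25.182 Y192.795
G01 X25.182 Y210.867
G00 X77.109 Y158.694
M4 S494
G01 X260.571 Y158.694 F1875
G01 X260.571 Y59.801
G01 X77.109 Y59.801
G01 X77.109 Y158.694
G00 X51.295 Y214.804
M4 S494
G01 X163.075 Y214.804 F1875
G01 X163.075 Y174.180
G01 X51.295 Y174.180
G01 X51.295 Y214.804
G00 X152.742 Y229.897
M4 S494
G01 X283.615 Y229.897 F1875
G01 X283.615 Y111.213
G01 X152.742 Y111.213
G01 X152.742 Y229.897
M5
G00 X0.000 Y0.000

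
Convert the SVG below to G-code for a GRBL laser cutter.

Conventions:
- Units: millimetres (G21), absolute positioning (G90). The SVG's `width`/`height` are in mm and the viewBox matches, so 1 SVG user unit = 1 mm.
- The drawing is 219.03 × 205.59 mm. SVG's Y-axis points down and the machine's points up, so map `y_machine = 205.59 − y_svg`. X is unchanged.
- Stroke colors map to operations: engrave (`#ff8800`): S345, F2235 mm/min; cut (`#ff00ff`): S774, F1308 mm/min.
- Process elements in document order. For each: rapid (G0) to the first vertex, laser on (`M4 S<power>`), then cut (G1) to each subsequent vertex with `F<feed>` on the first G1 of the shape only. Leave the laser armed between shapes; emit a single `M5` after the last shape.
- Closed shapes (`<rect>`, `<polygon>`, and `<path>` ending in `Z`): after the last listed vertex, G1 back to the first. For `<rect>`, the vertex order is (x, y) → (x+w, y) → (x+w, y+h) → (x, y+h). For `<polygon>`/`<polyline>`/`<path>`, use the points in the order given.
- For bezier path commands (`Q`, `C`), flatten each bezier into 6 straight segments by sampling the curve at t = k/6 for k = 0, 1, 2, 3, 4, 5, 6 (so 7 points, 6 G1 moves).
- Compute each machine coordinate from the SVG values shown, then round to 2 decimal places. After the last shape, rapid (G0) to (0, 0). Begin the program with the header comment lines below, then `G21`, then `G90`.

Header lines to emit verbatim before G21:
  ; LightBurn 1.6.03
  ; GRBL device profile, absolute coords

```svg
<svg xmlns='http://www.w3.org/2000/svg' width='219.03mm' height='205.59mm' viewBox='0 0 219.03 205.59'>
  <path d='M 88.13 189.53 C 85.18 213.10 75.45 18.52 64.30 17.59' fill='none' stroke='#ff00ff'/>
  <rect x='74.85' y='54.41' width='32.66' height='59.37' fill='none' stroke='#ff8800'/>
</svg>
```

1 u = 1 mm; y_m = 205.59 − y.

[1] `<path>` cubic bezier, #ff00ff→cut S774 F1308: (88.13,16.06) → (86.11,20.55) → (83.12,49.95) → (79.29,92.84) → (74.78,137.77) → (69.73,173.30) → (64.30,188.00)

[2] `<rect>` rectangle, #ff8800→engrave S345 F2235: (74.85,151.18) → (107.51,151.18) → (107.51,91.81) → (74.85,91.81) → (74.85,151.18) (closed)

; LightBurn 1.6.03
; GRBL device profile, absolute coords
G21
G90
G0 X88.13 Y16.06
M4 S774
G1 X86.11 Y20.55 F1308
G1 X83.12 Y49.95
G1 X79.29 Y92.84
G1 X74.78 Y137.77
G1 X69.73 Y173.30
G1 X64.30 Y188.00
G0 X74.85 Y151.18
M4 S345
G1 X107.51 Y151.18 F2235
G1 X107.51 Y91.81
G1 X74.85 Y91.81
G1 X74.85 Y151.18
M5
G0 X0.00 Y0.00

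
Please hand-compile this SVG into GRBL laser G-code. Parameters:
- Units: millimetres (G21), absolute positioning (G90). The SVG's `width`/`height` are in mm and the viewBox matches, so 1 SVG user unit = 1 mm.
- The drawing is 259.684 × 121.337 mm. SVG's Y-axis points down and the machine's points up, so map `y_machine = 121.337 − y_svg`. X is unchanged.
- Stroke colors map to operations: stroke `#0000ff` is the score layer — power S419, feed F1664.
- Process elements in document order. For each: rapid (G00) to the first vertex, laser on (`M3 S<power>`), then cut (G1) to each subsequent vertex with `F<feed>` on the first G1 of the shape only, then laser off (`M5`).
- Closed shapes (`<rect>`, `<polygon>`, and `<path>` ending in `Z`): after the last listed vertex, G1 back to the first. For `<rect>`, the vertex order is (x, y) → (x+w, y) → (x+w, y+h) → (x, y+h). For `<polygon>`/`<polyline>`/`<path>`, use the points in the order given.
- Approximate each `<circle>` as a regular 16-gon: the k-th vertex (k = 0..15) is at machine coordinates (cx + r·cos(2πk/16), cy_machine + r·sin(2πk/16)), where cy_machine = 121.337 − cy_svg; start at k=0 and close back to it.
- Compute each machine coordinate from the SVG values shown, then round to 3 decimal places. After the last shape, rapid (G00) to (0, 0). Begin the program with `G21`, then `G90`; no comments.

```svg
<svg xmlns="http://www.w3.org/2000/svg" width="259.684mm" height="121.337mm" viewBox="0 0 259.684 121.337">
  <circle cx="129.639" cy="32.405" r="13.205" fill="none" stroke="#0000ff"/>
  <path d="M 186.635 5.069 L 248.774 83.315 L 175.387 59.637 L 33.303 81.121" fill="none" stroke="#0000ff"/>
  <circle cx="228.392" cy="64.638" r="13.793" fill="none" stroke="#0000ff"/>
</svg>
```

G21
G90
G00 X142.844 Y88.932
M3 S419
G1 X141.839 Y93.985 F1664
G1 X138.976 Y98.269
G1 X134.692 Y101.132
G1 X129.639 Y102.137
G1 X124.586 Y101.132
G1 X120.302 Y98.269
G1 X117.439 Y93.985
G1 X116.434 Y88.932
G1 X117.439 Y83.879
G1 X120.302 Y79.595
G1 X124.586 Y76.732
G1 X129.639 Y75.727
G1 X134.692 Y76.732
G1 X138.976 Y79.595
G1 X141.839 Y83.879
G1 X142.844 Y88.932
M5
G00 X186.635 Y116.268
M3 S419
G1 X248.774 Y38.022 F1664
G1 X175.387 Y61.700
G1 X33.303 Y40.216
M5
G00 X242.185 Y56.699
M3 S419
G1 X241.135 Y61.977 F1664
G1 X238.145 Y66.452
G1 X233.670 Y69.442
G1 X228.392 Y70.492
G1 X223.114 Y69.442
G1 X218.639 Y66.452
G1 X215.649 Y61.977
G1 X214.599 Y56.699
G1 X215.649 Y51.421
G1 X218.639 Y46.946
G1 X223.114 Y43.956
G1 X228.392 Y42.906
G1 X233.670 Y43.956
G1 X238.145 Y46.946
G1 X241.135 Y51.421
G1 X242.185 Y56.699
M5
G00 X0.000 Y0.000

viewBox `0 0 259.684 121.337` with mm width/height → 1 unit = 1 mm. Flip: y_m = 121.337 − y_svg.

**Shape 1** — `<circle>` circle, stroke `#0000ff` → score (S419, F1664). Machine vertices: (142.844,88.932) → (141.839,93.985) → (138.976,98.269) → (134.692,101.132) → (129.639,102.137) → (124.586,101.132) → (120.302,98.269) → (117.439,93.985) → (116.434,88.932) → (117.439,83.879) → (120.302,79.595) → (124.586,76.732) → (129.639,75.727) → (134.692,76.732) → (138.976,79.595) → (141.839,83.879) → (142.844,88.932). Closed: final G1 returns to the first vertex.

**Shape 2** — `<path>` open polyline, stroke `#0000ff` → score (S419, F1664). Machine vertices: (186.635,116.268) → (248.774,38.022) → (175.387,61.700) → (33.303,40.216). Open path.

**Shape 3** — `<circle>` circle, stroke `#0000ff` → score (S419, F1664). Machine vertices: (242.185,56.699) → (241.135,61.977) → (238.145,66.452) → (233.670,69.442) → (228.392,70.492) → (223.114,69.442) → (218.639,66.452) → (215.649,61.977) → (214.599,56.699) → (215.649,51.421) → (218.639,46.946) → (223.114,43.956) → (228.392,42.906) → (233.670,43.956) → (238.145,46.946) → (241.135,51.421) → (242.185,56.699). Closed: final G1 returns to the first vertex.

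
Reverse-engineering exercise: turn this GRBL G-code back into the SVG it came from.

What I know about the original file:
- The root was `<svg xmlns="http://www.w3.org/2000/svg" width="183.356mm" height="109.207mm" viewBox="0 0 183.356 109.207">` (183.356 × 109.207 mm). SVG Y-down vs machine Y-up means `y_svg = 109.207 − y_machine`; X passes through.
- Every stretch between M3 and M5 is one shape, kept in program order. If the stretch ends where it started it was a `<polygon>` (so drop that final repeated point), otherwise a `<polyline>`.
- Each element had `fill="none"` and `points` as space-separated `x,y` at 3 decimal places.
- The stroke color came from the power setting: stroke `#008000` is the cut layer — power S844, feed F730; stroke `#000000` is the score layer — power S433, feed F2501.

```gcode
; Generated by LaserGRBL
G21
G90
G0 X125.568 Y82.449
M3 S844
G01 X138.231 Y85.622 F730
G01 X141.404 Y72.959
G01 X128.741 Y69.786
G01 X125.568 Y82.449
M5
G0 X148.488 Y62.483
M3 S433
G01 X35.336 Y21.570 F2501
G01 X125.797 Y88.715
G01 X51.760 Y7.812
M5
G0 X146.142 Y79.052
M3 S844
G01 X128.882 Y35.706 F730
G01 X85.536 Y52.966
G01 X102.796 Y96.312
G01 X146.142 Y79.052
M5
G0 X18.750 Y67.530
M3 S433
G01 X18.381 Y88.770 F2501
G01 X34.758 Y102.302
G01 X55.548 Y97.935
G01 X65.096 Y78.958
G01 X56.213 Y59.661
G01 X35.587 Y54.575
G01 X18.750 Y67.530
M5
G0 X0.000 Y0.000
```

Each laser-on run becomes one SVG element. Flip Y back into SVG space with y_svg = 109.207 − y_machine.

Run 1: S844 ⇒ cut layer `#008000`. The run returns to its start, so emit a `<polygon>` with points (Y-flipped): 125.568,26.758 138.231,23.585 141.404,36.248 128.741,39.421.

Run 2: S433 ⇒ score layer `#000000`. The run is open, so emit a `<polyline>` with points (Y-flipped): 148.488,46.724 35.336,87.637 125.797,20.492 51.760,101.395.

Run 3: power S844 maps to stroke `#008000` (cut). The run returns to its start, so emit a `<polygon>` with points (Y-flipped): 146.142,30.155 128.882,73.501 85.536,56.241 102.796,12.895.

Run 4: power S433 maps to stroke `#000000` (score). The run returns to its start, so emit a `<polygon>` with points (Y-flipped): 18.750,41.677 18.381,20.437 34.758,6.905 55.548,11.272 65.096,30.249 56.213,49.546 35.587,54.632.

<svg xmlns="http://www.w3.org/2000/svg" width="183.356mm" height="109.207mm" viewBox="0 0 183.356 109.207">
  <polygon points="125.568,26.758 138.231,23.585 141.404,36.248 128.741,39.421" fill="none" stroke="#008000"/>
  <polyline points="148.488,46.724 35.336,87.637 125.797,20.492 51.760,101.395" fill="none" stroke="#000000"/>
  <polygon points="146.142,30.155 128.882,73.501 85.536,56.241 102.796,12.895" fill="none" stroke="#008000"/>
  <polygon points="18.750,41.677 18.381,20.437 34.758,6.905 55.548,11.272 65.096,30.249 56.213,49.546 35.587,54.632" fill="none" stroke="#000000"/>
</svg>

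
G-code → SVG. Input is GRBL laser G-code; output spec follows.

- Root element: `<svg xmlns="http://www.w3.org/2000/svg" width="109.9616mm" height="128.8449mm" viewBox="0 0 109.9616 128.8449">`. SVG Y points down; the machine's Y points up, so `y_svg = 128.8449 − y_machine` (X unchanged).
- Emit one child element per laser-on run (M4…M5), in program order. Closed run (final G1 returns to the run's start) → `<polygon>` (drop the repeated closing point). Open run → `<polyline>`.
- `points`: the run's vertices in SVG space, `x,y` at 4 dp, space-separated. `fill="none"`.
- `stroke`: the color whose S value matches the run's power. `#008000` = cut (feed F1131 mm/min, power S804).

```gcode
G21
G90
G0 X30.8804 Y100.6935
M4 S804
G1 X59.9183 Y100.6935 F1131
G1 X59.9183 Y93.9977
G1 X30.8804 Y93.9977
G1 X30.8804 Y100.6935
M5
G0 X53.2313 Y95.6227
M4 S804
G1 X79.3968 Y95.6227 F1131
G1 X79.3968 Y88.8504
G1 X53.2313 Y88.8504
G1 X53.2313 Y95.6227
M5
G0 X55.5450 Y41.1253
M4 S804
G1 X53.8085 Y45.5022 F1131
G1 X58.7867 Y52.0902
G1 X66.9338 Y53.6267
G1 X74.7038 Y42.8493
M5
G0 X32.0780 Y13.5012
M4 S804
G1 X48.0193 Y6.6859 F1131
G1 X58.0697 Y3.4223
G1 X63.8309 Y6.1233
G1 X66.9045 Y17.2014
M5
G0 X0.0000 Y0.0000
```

Each laser-on run becomes one SVG element. Flip Y back into SVG space with y_svg = 128.8449 − y_machine. Every run uses S804, so all elements get stroke `#008000` (cut).

Run 1: The run returns to its start, so emit a `<polygon>` with points (Y-flipped): 30.8804,28.1514 59.9183,28.1514 59.9183,34.8472 30.8804,34.8472.

Run 2: The run returns to its start, so emit a `<polygon>` with points (Y-flipped): 53.2313,33.2222 79.3968,33.2222 79.3968,39.9945 53.2313,39.9945.

Run 3: The run is open, so emit a `<polyline>` with points (Y-flipped): 55.5450,87.7196 53.8085,83.3427 58.7867,76.7547 66.9338,75.2182 74.7038,85.9956.

Run 4: The run is open, so emit a `<polyline>` with points (Y-flipped): 32.0780,115.3437 48.0193,122.1590 58.0697,125.4226 63.8309,122.7216 66.9045,111.6435.

<svg xmlns="http://www.w3.org/2000/svg" width="109.9616mm" height="128.8449mm" viewBox="0 0 109.9616 128.8449">
  <polygon points="30.8804,28.1514 59.9183,28.1514 59.9183,34.8472 30.8804,34.8472" fill="none" stroke="#008000"/>
  <polygon points="53.2313,33.2222 79.3968,33.2222 79.3968,39.9945 53.2313,39.9945" fill="none" stroke="#008000"/>
  <polyline points="55.5450,87.7196 53.8085,83.3427 58.7867,76.7547 66.9338,75.2182 74.7038,85.9956" fill="none" stroke="#008000"/>
  <polyline points="32.0780,115.3437 48.0193,122.1590 58.0697,125.4226 63.8309,122.7216 66.9045,111.6435" fill="none" stroke="#008000"/>
</svg>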